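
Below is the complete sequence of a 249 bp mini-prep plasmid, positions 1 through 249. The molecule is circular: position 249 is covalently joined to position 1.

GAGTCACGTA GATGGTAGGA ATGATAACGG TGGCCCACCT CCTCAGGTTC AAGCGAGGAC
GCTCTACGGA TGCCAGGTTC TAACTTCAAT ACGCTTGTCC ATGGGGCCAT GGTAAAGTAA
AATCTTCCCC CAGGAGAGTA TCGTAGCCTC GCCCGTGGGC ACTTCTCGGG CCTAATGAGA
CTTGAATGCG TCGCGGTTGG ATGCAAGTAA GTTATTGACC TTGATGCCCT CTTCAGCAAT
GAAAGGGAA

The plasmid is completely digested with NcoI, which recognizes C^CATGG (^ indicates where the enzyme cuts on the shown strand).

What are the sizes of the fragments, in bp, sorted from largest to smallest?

NcoI sites (CCATGG) start at positions 99, 107.
NcoI cuts after the first base of each site, so after positions 99, 107.
Circular molecule, 2 cuts → 2 fragments:
  100–107 → 8 bp
  108–249 then 1–99 → 142 + 99 = 241 bp
Sorted largest to smallest: 241, 8 bp.

241, 8 bp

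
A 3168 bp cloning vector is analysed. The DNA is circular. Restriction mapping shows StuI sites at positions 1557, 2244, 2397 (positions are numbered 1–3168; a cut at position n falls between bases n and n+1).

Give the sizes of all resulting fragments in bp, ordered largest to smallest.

Circular molecule, 3 cuts → 3 fragments:
  2244 − 1557 = 687 bp
  2397 − 2244 = 153 bp
  wrap: 3168 − 2397 + 1557 = 2328 bp
Sorted largest to smallest: 2328, 687, 153 bp.

2328, 687, 153 bp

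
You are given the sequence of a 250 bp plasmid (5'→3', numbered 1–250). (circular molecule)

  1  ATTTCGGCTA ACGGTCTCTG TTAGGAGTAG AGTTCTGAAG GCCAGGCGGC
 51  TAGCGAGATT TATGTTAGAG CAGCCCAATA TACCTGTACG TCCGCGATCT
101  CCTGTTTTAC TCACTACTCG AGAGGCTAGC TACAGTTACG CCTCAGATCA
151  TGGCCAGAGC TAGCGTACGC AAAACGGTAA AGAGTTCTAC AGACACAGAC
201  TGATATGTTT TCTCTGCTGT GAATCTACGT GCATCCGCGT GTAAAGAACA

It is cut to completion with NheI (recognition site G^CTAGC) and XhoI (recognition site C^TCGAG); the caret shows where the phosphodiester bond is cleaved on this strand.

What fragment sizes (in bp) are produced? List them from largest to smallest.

140, 68, 34, 8 bp

NheI sites (GCTAGC) start at positions 49, 125, 159.
NheI cuts after the first base of each site, so after positions 49, 125, 159.
The XhoI site (CTCGAG) starts at position 117.
XhoI cuts after the first base of each site, so after position 117.
Combined cut positions: 49, 117, 125, 159.
Circular molecule, 4 cuts → 4 fragments:
  50–117 → 68 bp
  118–125 → 8 bp
  126–159 → 34 bp
  160–250 then 1–49 → 91 + 49 = 140 bp
Sorted largest to smallest: 140, 68, 34, 8 bp.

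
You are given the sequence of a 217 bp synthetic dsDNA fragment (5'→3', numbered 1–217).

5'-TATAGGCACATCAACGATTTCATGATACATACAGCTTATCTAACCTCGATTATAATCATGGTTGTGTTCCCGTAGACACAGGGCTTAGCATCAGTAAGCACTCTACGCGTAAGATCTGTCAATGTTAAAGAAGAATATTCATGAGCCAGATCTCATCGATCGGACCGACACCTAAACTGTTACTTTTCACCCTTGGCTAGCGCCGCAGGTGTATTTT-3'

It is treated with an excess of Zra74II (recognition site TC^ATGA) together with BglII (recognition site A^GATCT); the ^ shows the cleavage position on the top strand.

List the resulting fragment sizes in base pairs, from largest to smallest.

Zra74II sites (TCATGA) start at positions 20, 139.
Zra74II cuts after base 2 of each site, so after positions 21, 140.
BglII sites (AGATCT) start at positions 112, 148.
BglII cuts after the first base of each site, so after positions 112, 148.
Combined cut positions: 21, 112, 140, 148.
Linear molecule, 4 cuts → 5 fragments:
  1–21 → 21 bp
  22–112 → 91 bp
  113–140 → 28 bp
  141–148 → 8 bp
  149–217 → 69 bp
Sorted largest to smallest: 91, 69, 28, 21, 8 bp.

91, 69, 28, 21, 8 bp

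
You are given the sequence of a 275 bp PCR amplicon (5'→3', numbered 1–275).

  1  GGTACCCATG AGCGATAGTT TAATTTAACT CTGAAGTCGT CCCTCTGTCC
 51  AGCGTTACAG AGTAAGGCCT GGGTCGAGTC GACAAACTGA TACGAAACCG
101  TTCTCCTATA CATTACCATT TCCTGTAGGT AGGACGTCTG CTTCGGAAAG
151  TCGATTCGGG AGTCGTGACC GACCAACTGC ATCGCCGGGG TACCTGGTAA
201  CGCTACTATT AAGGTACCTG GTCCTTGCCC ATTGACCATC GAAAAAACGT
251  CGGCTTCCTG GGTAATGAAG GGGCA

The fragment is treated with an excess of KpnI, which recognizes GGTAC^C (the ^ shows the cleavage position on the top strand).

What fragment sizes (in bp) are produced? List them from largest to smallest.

KpnI sites (GGTACC) start at positions 1, 189, 213.
KpnI cuts after base 5 of each site (before the last base), so after positions 5, 193, 217.
Linear molecule, 3 cuts → 4 fragments:
  1–5 → 5 bp
  6–193 → 188 bp
  194–217 → 24 bp
  218–275 → 58 bp
Sorted largest to smallest: 188, 58, 24, 5 bp.

188, 58, 24, 5 bp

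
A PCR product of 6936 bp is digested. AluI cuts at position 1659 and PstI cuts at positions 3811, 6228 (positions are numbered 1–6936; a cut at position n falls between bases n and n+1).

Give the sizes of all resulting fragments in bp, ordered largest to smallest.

2417, 2152, 1659, 708 bp

Combined cut positions (sorted): 1659, 3811, 6228.
Linear molecule, 3 cuts → 4 fragments:
  1659 − 0 = 1659 bp
  3811 − 1659 = 2152 bp
  6228 − 3811 = 2417 bp
  6936 − 6228 = 708 bp
Sorted largest to smallest: 2417, 2152, 1659, 708 bp.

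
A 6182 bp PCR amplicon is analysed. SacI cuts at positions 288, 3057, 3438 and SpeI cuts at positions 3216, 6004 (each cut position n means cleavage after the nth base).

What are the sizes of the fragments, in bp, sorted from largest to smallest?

Combined cut positions (sorted): 288, 3057, 3216, 3438, 6004.
Linear molecule, 5 cuts → 6 fragments:
  288 − 0 = 288 bp
  3057 − 288 = 2769 bp
  3216 − 3057 = 159 bp
  3438 − 3216 = 222 bp
  6004 − 3438 = 2566 bp
  6182 − 6004 = 178 bp
Sorted largest to smallest: 2769, 2566, 288, 222, 178, 159 bp.

2769, 2566, 288, 222, 178, 159 bp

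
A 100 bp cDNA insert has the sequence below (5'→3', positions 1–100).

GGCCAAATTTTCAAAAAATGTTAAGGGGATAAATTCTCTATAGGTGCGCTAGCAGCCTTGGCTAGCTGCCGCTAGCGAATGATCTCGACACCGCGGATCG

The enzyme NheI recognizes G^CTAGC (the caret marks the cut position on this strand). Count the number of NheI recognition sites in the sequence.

3

GCTAGC occurs starting at positions 48, 61, 71.
NheI cuts at 3 sites.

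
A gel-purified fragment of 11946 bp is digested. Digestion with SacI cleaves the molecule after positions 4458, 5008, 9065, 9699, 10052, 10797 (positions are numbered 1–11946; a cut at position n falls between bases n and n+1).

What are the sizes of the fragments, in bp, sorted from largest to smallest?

Linear molecule, 6 cuts → 7 fragments:
  4458 − 0 = 4458 bp
  5008 − 4458 = 550 bp
  9065 − 5008 = 4057 bp
  9699 − 9065 = 634 bp
  10052 − 9699 = 353 bp
  10797 − 10052 = 745 bp
  11946 − 10797 = 1149 bp
Sorted largest to smallest: 4458, 4057, 1149, 745, 634, 550, 353 bp.

4458, 4057, 1149, 745, 634, 550, 353 bp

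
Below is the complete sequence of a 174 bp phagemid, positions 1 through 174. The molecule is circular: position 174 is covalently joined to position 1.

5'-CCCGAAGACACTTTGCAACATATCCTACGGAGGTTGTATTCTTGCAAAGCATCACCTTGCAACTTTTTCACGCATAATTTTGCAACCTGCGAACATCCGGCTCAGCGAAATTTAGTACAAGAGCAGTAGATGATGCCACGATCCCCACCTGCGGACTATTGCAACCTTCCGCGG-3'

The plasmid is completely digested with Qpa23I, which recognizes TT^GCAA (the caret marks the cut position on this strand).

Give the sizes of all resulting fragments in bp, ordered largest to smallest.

79, 29, 28, 23, 15 bp

Qpa23I sites (TTGCAA) start at positions 13, 42, 57, 80, 159.
Qpa23I cuts after base 2 of each site, so after positions 14, 43, 58, 81, 160.
Circular molecule, 5 cuts → 5 fragments:
  15–43 → 29 bp
  44–58 → 15 bp
  59–81 → 23 bp
  82–160 → 79 bp
  161–174 then 1–14 → 14 + 14 = 28 bp
Sorted largest to smallest: 79, 29, 28, 23, 15 bp.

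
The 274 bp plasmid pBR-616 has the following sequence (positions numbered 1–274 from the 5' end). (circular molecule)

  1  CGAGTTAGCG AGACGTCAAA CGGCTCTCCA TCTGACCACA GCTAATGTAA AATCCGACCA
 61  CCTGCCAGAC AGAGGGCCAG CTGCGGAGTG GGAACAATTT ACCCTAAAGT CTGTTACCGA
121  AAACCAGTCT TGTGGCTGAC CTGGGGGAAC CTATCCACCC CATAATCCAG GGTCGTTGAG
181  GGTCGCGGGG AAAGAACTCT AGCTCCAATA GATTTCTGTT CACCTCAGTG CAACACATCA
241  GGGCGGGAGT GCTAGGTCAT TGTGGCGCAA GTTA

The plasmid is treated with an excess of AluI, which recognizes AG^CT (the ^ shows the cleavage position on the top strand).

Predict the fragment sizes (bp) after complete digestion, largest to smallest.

AluI sites (AGCT) start at positions 40, 79, 201.
AluI cuts after base 2 of each site, so after positions 41, 80, 202.
Circular molecule, 3 cuts → 3 fragments:
  42–80 → 39 bp
  81–202 → 122 bp
  203–274 then 1–41 → 72 + 41 = 113 bp
Sorted largest to smallest: 122, 113, 39 bp.

122, 113, 39 bp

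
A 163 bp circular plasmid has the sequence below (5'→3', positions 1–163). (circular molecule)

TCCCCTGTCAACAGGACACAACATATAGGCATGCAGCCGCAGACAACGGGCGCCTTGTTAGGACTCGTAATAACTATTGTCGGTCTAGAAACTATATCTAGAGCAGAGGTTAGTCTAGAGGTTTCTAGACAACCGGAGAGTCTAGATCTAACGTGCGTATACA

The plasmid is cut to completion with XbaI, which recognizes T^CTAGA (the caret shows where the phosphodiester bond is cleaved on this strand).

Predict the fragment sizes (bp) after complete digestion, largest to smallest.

XbaI sites (TCTAGA) start at positions 84, 97, 114, 124, 141.
XbaI cuts after the first base of each site, so after positions 84, 97, 114, 124, 141.
Circular molecule, 5 cuts → 5 fragments:
  85–97 → 13 bp
  98–114 → 17 bp
  115–124 → 10 bp
  125–141 → 17 bp
  142–163 then 1–84 → 22 + 84 = 106 bp
Sorted largest to smallest: 106, 17, 17, 13, 10 bp.

106, 17, 17, 13, 10 bp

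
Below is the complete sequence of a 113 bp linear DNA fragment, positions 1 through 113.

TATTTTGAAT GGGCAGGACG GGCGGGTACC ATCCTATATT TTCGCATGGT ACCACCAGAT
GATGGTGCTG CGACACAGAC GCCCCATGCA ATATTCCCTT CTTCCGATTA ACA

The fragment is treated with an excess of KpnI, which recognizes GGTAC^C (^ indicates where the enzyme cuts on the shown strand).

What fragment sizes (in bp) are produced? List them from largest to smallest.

KpnI sites (GGTACC) start at positions 25, 48.
KpnI cuts after base 5 of each site (before the last base), so after positions 29, 52.
Linear molecule, 2 cuts → 3 fragments:
  1–29 → 29 bp
  30–52 → 23 bp
  53–113 → 61 bp
Sorted largest to smallest: 61, 29, 23 bp.

61, 29, 23 bp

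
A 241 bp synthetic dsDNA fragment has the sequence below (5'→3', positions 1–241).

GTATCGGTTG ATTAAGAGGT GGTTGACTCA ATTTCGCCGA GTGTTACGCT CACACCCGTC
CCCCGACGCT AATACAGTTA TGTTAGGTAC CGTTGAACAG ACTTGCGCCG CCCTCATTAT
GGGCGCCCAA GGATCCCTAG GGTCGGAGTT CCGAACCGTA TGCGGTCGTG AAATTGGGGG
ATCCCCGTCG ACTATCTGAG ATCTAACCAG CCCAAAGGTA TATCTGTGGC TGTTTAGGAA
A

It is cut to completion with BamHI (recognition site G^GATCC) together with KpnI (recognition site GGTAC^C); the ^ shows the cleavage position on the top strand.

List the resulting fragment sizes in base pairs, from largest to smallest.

90, 62, 48, 41 bp

BamHI sites (GGATCC) start at positions 131, 179.
BamHI cuts after the first base of each site, so after positions 131, 179.
The KpnI site (GGTACC) starts at position 86.
KpnI cuts after base 5 of each site (before the last base), so after position 90.
Combined cut positions: 90, 131, 179.
Linear molecule, 3 cuts → 4 fragments:
  1–90 → 90 bp
  91–131 → 41 bp
  132–179 → 48 bp
  180–241 → 62 bp
Sorted largest to smallest: 90, 62, 48, 41 bp.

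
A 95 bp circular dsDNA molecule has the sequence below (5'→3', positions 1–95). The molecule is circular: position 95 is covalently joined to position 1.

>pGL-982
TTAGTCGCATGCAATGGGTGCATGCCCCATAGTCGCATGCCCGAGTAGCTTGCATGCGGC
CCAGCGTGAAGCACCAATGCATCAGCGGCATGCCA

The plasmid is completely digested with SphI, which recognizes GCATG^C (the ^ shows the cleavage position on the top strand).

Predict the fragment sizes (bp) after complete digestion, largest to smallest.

SphI sites (GCATGC) start at positions 7, 20, 35, 52, 88.
SphI cuts after base 5 of each site (before the last base), so after positions 11, 24, 39, 56, 92.
Circular molecule, 5 cuts → 5 fragments:
  12–24 → 13 bp
  25–39 → 15 bp
  40–56 → 17 bp
  57–92 → 36 bp
  93–95 then 1–11 → 3 + 11 = 14 bp
Sorted largest to smallest: 36, 17, 15, 14, 13 bp.

36, 17, 15, 14, 13 bp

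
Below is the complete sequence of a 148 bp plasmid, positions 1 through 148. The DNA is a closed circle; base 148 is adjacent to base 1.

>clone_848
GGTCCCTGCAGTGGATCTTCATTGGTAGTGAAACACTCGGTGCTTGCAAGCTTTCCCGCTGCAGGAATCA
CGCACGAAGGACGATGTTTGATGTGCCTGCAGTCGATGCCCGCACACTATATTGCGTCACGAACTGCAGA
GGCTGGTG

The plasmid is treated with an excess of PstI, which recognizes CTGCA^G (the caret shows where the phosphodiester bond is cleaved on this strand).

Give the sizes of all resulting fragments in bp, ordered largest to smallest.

PstI sites (CTGCAG) start at positions 6, 59, 97, 134.
PstI cuts after base 5 of each site (before the last base), so after positions 10, 63, 101, 138.
Circular molecule, 4 cuts → 4 fragments:
  11–63 → 53 bp
  64–101 → 38 bp
  102–138 → 37 bp
  139–148 then 1–10 → 10 + 10 = 20 bp
Sorted largest to smallest: 53, 38, 37, 20 bp.

53, 38, 37, 20 bp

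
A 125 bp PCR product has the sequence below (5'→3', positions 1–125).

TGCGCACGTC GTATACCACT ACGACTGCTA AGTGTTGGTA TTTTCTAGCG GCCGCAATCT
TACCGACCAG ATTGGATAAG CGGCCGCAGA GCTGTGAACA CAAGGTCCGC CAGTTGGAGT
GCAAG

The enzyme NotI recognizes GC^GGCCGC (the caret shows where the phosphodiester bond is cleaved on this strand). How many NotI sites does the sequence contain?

GCGGCCGC occurs starting at positions 48, 80.
NotI cuts at 2 sites.

2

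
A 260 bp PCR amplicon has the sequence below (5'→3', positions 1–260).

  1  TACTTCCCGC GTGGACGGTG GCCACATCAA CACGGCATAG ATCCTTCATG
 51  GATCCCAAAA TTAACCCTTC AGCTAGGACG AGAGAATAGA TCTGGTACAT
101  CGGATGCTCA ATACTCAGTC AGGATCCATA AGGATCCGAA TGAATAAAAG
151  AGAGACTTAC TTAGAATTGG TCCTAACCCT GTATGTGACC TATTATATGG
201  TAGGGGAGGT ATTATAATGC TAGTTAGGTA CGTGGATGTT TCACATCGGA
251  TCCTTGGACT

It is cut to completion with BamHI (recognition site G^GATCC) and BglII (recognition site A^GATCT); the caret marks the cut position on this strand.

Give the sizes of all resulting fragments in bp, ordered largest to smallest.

BamHI sites (GGATCC) start at positions 50, 122, 132, 248.
BamHI cuts after the first base of each site, so after positions 50, 122, 132, 248.
The BglII site (AGATCT) starts at position 88.
BglII cuts after the first base of each site, so after position 88.
Combined cut positions: 50, 88, 122, 132, 248.
Linear molecule, 5 cuts → 6 fragments:
  1–50 → 50 bp
  51–88 → 38 bp
  89–122 → 34 bp
  123–132 → 10 bp
  133–248 → 116 bp
  249–260 → 12 bp
Sorted largest to smallest: 116, 50, 38, 34, 12, 10 bp.

116, 50, 38, 34, 12, 10 bp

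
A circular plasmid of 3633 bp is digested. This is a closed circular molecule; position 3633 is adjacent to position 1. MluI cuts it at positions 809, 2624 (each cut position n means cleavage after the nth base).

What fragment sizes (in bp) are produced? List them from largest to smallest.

Circular molecule, 2 cuts → 2 fragments:
  2624 − 809 = 1815 bp
  wrap: 3633 − 2624 + 809 = 1818 bp
Sorted largest to smallest: 1818, 1815 bp.

1818, 1815 bp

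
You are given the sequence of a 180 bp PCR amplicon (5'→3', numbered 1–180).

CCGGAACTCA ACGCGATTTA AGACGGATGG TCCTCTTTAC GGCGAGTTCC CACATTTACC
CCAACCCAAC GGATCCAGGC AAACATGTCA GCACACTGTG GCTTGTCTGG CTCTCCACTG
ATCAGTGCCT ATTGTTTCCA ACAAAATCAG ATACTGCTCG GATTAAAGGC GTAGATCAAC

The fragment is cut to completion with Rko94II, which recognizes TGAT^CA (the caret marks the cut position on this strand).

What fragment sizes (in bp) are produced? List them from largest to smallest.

The Rko94II site (TGATCA) starts at position 119.
Rko94II cuts after base 4 of each site, so after position 122.
Linear molecule, 1 cut → 2 fragments:
  1–122 → 122 bp
  123–180 → 58 bp
Sorted largest to smallest: 122, 58 bp.

122, 58 bp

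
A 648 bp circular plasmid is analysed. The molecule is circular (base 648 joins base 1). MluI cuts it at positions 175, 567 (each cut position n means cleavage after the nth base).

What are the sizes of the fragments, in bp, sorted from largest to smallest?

392, 256 bp

Circular molecule, 2 cuts → 2 fragments:
  567 − 175 = 392 bp
  wrap: 648 − 567 + 175 = 256 bp
Sorted largest to smallest: 392, 256 bp.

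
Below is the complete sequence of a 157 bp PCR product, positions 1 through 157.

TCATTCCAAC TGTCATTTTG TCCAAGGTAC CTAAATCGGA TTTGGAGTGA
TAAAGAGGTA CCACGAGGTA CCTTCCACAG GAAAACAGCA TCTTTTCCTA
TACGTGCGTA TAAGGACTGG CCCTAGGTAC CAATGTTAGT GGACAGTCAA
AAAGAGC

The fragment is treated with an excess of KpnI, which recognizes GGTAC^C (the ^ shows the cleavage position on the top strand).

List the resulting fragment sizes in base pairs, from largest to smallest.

59, 31, 30, 27, 10 bp

KpnI sites (GGTACC) start at positions 26, 57, 67, 126.
KpnI cuts after base 5 of each site (before the last base), so after positions 30, 61, 71, 130.
Linear molecule, 4 cuts → 5 fragments:
  1–30 → 30 bp
  31–61 → 31 bp
  62–71 → 10 bp
  72–130 → 59 bp
  131–157 → 27 bp
Sorted largest to smallest: 59, 31, 30, 27, 10 bp.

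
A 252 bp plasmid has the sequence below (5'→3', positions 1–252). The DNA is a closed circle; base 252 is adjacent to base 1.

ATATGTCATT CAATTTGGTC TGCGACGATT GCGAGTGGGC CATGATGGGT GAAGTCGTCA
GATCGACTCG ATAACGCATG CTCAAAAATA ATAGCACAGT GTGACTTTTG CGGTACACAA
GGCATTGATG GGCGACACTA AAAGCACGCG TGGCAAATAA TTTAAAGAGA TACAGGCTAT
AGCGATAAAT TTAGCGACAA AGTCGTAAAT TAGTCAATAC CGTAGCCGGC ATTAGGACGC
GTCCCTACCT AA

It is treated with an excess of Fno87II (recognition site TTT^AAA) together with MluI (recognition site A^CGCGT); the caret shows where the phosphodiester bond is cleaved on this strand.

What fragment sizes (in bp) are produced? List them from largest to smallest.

161, 74, 17 bp

The Fno87II site (TTTAAA) starts at position 161.
Fno87II cuts after base 3 of each site, so after position 163.
MluI sites (ACGCGT) start at positions 146, 237.
MluI cuts after the first base of each site, so after positions 146, 237.
Combined cut positions: 146, 163, 237.
Circular molecule, 3 cuts → 3 fragments:
  147–163 → 17 bp
  164–237 → 74 bp
  238–252 then 1–146 → 15 + 146 = 161 bp
Sorted largest to smallest: 161, 74, 17 bp.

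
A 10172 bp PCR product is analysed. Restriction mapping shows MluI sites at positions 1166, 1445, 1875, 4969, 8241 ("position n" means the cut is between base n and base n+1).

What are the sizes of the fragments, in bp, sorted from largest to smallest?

3272, 3094, 1931, 1166, 430, 279 bp

Linear molecule, 5 cuts → 6 fragments:
  1166 − 0 = 1166 bp
  1445 − 1166 = 279 bp
  1875 − 1445 = 430 bp
  4969 − 1875 = 3094 bp
  8241 − 4969 = 3272 bp
  10172 − 8241 = 1931 bp
Sorted largest to smallest: 3272, 3094, 1931, 1166, 430, 279 bp.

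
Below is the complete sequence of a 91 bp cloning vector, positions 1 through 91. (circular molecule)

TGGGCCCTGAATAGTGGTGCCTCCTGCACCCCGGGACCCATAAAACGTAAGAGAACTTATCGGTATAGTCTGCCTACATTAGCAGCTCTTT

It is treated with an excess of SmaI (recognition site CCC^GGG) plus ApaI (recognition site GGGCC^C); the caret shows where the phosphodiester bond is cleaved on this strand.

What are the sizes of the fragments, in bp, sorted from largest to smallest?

The SmaI site (CCCGGG) starts at position 30.
SmaI cuts after base 3 of each site, so after position 32.
The ApaI site (GGGCCC) starts at position 2.
ApaI cuts after base 5 of each site (before the last base), so after position 6.
Combined cut positions: 6, 32.
Circular molecule, 2 cuts → 2 fragments:
  7–32 → 26 bp
  33–91 then 1–6 → 59 + 6 = 65 bp
Sorted largest to smallest: 65, 26 bp.

65, 26 bp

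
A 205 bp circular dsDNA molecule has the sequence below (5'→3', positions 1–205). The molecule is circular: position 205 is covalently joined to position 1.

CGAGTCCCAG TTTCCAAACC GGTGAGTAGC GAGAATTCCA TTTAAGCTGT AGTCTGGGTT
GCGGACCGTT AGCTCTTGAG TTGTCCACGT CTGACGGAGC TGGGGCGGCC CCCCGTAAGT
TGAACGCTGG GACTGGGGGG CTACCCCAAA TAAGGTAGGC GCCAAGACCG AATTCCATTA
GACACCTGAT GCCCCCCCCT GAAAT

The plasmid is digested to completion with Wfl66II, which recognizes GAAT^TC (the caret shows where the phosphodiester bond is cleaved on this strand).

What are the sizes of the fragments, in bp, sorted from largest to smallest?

137, 68 bp

Wfl66II sites (GAATTC) start at positions 33, 170.
Wfl66II cuts after base 4 of each site, so after positions 36, 173.
Circular molecule, 2 cuts → 2 fragments:
  37–173 → 137 bp
  174–205 then 1–36 → 32 + 36 = 68 bp
Sorted largest to smallest: 137, 68 bp.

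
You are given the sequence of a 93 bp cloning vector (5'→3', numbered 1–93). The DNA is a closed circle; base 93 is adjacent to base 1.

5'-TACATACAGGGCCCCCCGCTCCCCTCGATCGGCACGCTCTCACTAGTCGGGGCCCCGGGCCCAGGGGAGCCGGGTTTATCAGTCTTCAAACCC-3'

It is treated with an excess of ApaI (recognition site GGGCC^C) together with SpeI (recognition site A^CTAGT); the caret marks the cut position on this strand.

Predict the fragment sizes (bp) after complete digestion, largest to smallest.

45, 29, 12, 7 bp

ApaI sites (GGGCCC) start at positions 9, 50, 57.
ApaI cuts after base 5 of each site (before the last base), so after positions 13, 54, 61.
The SpeI site (ACTAGT) starts at position 42.
SpeI cuts after the first base of each site, so after position 42.
Combined cut positions: 13, 42, 54, 61.
Circular molecule, 4 cuts → 4 fragments:
  14–42 → 29 bp
  43–54 → 12 bp
  55–61 → 7 bp
  62–93 then 1–13 → 32 + 13 = 45 bp
Sorted largest to smallest: 45, 29, 12, 7 bp.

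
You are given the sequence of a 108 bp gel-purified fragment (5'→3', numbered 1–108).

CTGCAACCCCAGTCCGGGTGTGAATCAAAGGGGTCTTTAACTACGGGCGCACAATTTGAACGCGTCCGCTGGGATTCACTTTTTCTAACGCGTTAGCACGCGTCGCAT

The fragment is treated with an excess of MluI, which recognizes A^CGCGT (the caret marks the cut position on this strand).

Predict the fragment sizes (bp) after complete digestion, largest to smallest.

60, 28, 10, 10 bp

MluI sites (ACGCGT) start at positions 60, 88, 98.
MluI cuts after the first base of each site, so after positions 60, 88, 98.
Linear molecule, 3 cuts → 4 fragments:
  1–60 → 60 bp
  61–88 → 28 bp
  89–98 → 10 bp
  99–108 → 10 bp
Sorted largest to smallest: 60, 28, 10, 10 bp.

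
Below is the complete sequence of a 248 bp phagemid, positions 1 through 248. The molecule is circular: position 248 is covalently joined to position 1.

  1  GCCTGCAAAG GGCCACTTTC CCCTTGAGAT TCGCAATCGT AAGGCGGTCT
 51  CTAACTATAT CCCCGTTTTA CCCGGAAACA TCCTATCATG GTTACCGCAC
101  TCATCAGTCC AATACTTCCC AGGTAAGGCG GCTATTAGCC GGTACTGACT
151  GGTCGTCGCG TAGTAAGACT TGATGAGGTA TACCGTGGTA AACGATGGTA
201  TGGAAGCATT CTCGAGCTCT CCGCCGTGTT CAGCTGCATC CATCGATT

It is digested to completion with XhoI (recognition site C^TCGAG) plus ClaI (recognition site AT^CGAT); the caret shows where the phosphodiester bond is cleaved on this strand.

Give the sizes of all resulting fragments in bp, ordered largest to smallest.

216, 32 bp

The XhoI site (CTCGAG) starts at position 211.
XhoI cuts after the first base of each site, so after position 211.
The ClaI site (ATCGAT) starts at position 242.
ClaI cuts after base 2 of each site, so after position 243.
Combined cut positions: 211, 243.
Circular molecule, 2 cuts → 2 fragments:
  212–243 → 32 bp
  244–248 then 1–211 → 5 + 211 = 216 bp
Sorted largest to smallest: 216, 32 bp.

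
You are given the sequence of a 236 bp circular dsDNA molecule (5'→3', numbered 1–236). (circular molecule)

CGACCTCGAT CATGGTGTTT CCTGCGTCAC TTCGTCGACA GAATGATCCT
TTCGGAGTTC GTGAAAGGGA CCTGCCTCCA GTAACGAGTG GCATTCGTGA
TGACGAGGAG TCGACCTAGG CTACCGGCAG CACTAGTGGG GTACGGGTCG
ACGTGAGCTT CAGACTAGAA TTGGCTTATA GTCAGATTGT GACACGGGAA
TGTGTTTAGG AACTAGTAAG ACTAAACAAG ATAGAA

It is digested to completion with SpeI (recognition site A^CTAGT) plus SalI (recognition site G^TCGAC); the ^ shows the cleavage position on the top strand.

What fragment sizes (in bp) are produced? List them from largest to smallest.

SpeI sites (ACTAGT) start at positions 132, 212.
SpeI cuts after the first base of each site, so after positions 132, 212.
SalI sites (GTCGAC) start at positions 34, 110, 147.
SalI cuts after the first base of each site, so after positions 34, 110, 147.
Combined cut positions: 34, 110, 132, 147, 212.
Circular molecule, 5 cuts → 5 fragments:
  35–110 → 76 bp
  111–132 → 22 bp
  133–147 → 15 bp
  148–212 → 65 bp
  213–236 then 1–34 → 24 + 34 = 58 bp
Sorted largest to smallest: 76, 65, 58, 22, 15 bp.

76, 65, 58, 22, 15 bp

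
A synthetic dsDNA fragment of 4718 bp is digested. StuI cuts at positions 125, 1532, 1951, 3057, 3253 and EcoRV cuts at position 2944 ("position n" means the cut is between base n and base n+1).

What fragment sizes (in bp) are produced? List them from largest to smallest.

1465, 1407, 993, 419, 196, 125, 113 bp

Combined cut positions (sorted): 125, 1532, 1951, 2944, 3057, 3253.
Linear molecule, 6 cuts → 7 fragments:
  125 − 0 = 125 bp
  1532 − 125 = 1407 bp
  1951 − 1532 = 419 bp
  2944 − 1951 = 993 bp
  3057 − 2944 = 113 bp
  3253 − 3057 = 196 bp
  4718 − 3253 = 1465 bp
Sorted largest to smallest: 1465, 1407, 993, 419, 196, 125, 113 bp.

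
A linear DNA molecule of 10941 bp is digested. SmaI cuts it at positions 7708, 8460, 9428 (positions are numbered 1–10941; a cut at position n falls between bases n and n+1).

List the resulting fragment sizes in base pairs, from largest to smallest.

7708, 1513, 968, 752 bp

Linear molecule, 3 cuts → 4 fragments:
  7708 − 0 = 7708 bp
  8460 − 7708 = 752 bp
  9428 − 8460 = 968 bp
  10941 − 9428 = 1513 bp
Sorted largest to smallest: 7708, 1513, 968, 752 bp.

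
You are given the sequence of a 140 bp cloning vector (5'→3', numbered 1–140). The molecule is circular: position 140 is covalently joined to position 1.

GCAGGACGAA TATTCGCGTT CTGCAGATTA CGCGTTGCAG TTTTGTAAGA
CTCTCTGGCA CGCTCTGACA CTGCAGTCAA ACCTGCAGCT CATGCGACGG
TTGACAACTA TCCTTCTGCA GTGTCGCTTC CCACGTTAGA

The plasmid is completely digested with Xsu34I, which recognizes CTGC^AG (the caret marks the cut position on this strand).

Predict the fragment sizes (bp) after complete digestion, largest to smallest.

Xsu34I sites (CTGCAG) start at positions 21, 71, 83, 116.
Xsu34I cuts after base 4 of each site, so after positions 24, 74, 86, 119.
Circular molecule, 4 cuts → 4 fragments:
  25–74 → 50 bp
  75–86 → 12 bp
  87–119 → 33 bp
  120–140 then 1–24 → 21 + 24 = 45 bp
Sorted largest to smallest: 50, 45, 33, 12 bp.

50, 45, 33, 12 bp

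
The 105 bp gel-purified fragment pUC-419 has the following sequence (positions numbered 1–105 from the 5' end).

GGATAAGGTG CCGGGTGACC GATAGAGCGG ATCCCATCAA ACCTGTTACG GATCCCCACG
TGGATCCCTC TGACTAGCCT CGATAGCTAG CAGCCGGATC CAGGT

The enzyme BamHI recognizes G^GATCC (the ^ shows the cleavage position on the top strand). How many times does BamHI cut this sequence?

4

GGATCC occurs starting at positions 29, 50, 62, 96.
BamHI cuts at 4 sites.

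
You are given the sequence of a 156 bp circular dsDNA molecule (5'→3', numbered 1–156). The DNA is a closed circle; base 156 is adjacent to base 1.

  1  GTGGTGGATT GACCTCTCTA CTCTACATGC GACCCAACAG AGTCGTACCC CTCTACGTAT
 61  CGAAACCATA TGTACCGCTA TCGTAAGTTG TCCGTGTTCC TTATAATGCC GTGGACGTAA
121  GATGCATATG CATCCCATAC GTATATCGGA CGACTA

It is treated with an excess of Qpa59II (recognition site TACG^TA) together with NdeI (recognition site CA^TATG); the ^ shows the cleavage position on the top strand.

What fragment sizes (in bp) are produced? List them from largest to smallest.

Qpa59II sites (TACGTA) start at positions 54, 138.
Qpa59II cuts after base 4 of each site, so after positions 57, 141.
NdeI sites (CATATG) start at positions 67, 125.
NdeI cuts after base 2 of each site, so after positions 68, 126.
Combined cut positions: 57, 68, 126, 141.
Circular molecule, 4 cuts → 4 fragments:
  58–68 → 11 bp
  69–126 → 58 bp
  127–141 → 15 bp
  142–156 then 1–57 → 15 + 57 = 72 bp
Sorted largest to smallest: 72, 58, 15, 11 bp.

72, 58, 15, 11 bp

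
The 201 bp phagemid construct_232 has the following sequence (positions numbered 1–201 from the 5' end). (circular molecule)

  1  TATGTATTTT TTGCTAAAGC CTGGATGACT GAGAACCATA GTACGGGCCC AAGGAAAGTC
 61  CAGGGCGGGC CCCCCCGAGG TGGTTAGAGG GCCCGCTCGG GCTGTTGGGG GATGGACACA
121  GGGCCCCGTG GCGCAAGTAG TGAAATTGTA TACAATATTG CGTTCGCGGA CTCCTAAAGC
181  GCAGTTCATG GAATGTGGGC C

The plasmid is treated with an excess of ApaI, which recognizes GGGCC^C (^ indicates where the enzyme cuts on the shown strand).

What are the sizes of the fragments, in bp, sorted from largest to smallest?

125, 32, 22, 22 bp

ApaI sites (GGGCCC) start at positions 45, 67, 89, 121.
ApaI cuts after base 5 of each site (before the last base), so after positions 49, 71, 93, 125.
Circular molecule, 4 cuts → 4 fragments:
  50–71 → 22 bp
  72–93 → 22 bp
  94–125 → 32 bp
  126–201 then 1–49 → 76 + 49 = 125 bp
Sorted largest to smallest: 125, 32, 22, 22 bp.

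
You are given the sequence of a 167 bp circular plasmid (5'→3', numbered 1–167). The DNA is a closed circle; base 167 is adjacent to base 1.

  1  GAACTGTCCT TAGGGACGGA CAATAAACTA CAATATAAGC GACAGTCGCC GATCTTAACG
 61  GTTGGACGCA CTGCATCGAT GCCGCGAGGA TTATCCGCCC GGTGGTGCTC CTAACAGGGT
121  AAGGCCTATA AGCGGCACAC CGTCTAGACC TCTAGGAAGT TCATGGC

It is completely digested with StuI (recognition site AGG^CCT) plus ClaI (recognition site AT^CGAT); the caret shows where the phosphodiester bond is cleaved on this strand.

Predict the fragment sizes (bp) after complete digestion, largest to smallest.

119, 48 bp

The StuI site (AGGCCT) starts at position 122.
StuI cuts after base 3 of each site, so after position 124.
The ClaI site (ATCGAT) starts at position 75.
ClaI cuts after base 2 of each site, so after position 76.
Combined cut positions: 76, 124.
Circular molecule, 2 cuts → 2 fragments:
  77–124 → 48 bp
  125–167 then 1–76 → 43 + 76 = 119 bp
Sorted largest to smallest: 119, 48 bp.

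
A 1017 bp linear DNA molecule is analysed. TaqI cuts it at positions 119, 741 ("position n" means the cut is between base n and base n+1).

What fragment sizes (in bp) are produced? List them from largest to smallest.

Linear molecule, 2 cuts → 3 fragments:
  119 − 0 = 119 bp
  741 − 119 = 622 bp
  1017 − 741 = 276 bp
Sorted largest to smallest: 622, 276, 119 bp.

622, 276, 119 bp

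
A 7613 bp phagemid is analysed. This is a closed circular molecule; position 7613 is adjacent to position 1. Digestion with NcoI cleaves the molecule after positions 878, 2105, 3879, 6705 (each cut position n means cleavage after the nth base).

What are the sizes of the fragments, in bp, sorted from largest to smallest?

2826, 1786, 1774, 1227 bp

Circular molecule, 4 cuts → 4 fragments:
  2105 − 878 = 1227 bp
  3879 − 2105 = 1774 bp
  6705 − 3879 = 2826 bp
  wrap: 7613 − 6705 + 878 = 1786 bp
Sorted largest to smallest: 2826, 1786, 1774, 1227 bp.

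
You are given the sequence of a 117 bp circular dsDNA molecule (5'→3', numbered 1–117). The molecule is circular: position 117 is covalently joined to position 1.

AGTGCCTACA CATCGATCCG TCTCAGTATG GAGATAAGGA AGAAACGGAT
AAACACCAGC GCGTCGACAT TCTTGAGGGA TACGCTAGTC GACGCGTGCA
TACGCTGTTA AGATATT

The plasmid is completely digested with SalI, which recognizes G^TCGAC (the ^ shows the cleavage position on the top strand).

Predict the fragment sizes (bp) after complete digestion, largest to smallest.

92, 25 bp

SalI sites (GTCGAC) start at positions 63, 88.
SalI cuts after the first base of each site, so after positions 63, 88.
Circular molecule, 2 cuts → 2 fragments:
  64–88 → 25 bp
  89–117 then 1–63 → 29 + 63 = 92 bp
Sorted largest to smallest: 92, 25 bp.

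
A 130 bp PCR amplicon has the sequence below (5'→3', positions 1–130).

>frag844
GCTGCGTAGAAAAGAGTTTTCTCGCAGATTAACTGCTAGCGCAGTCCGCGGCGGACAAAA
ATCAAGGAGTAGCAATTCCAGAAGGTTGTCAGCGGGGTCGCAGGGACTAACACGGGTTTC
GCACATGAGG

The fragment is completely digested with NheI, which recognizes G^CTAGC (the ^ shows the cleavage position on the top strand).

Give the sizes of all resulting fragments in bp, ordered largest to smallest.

95, 35 bp

The NheI site (GCTAGC) starts at position 35.
NheI cuts after the first base of each site, so after position 35.
Linear molecule, 1 cut → 2 fragments:
  1–35 → 35 bp
  36–130 → 95 bp
Sorted largest to smallest: 95, 35 bp.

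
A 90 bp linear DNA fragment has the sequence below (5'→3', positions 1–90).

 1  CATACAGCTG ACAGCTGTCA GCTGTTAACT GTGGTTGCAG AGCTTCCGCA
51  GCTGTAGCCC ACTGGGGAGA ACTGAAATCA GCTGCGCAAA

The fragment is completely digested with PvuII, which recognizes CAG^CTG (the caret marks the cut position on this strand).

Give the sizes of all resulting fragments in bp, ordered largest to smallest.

PvuII sites (CAGCTG) start at positions 5, 12, 19, 49, 79.
PvuII cuts after base 3 of each site, so after positions 7, 14, 21, 51, 81.
Linear molecule, 5 cuts → 6 fragments:
  1–7 → 7 bp
  8–14 → 7 bp
  15–21 → 7 bp
  22–51 → 30 bp
  52–81 → 30 bp
  82–90 → 9 bp
Sorted largest to smallest: 30, 30, 9, 7, 7, 7 bp.

30, 30, 9, 7, 7, 7 bp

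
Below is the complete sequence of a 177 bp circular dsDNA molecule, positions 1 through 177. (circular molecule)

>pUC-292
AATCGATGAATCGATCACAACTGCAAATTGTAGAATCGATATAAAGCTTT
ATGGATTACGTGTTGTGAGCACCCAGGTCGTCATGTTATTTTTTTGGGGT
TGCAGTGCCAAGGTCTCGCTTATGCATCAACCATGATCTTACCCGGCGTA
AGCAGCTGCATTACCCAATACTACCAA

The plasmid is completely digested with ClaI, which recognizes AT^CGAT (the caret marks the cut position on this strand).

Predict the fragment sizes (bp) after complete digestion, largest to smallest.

144, 25, 8 bp

ClaI sites (ATCGAT) start at positions 2, 10, 35.
ClaI cuts after base 2 of each site, so after positions 3, 11, 36.
Circular molecule, 3 cuts → 3 fragments:
  4–11 → 8 bp
  12–36 → 25 bp
  37–177 then 1–3 → 141 + 3 = 144 bp
Sorted largest to smallest: 144, 25, 8 bp.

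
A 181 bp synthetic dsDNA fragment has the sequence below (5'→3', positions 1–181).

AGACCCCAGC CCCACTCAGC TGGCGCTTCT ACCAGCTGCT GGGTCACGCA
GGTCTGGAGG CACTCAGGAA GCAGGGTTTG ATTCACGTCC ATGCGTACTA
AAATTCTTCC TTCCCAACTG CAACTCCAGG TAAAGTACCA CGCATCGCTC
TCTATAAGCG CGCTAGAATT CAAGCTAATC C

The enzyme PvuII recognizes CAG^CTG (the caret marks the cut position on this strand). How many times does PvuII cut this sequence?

2

CAGCTG occurs starting at positions 17, 33.
PvuII cuts at 2 sites.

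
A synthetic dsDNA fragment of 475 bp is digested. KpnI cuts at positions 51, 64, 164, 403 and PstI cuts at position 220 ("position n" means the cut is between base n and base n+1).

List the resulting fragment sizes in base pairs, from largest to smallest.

Combined cut positions (sorted): 51, 64, 164, 220, 403.
Linear molecule, 5 cuts → 6 fragments:
  51 − 0 = 51 bp
  64 − 51 = 13 bp
  164 − 64 = 100 bp
  220 − 164 = 56 bp
  403 − 220 = 183 bp
  475 − 403 = 72 bp
Sorted largest to smallest: 183, 100, 72, 56, 51, 13 bp.

183, 100, 72, 56, 51, 13 bp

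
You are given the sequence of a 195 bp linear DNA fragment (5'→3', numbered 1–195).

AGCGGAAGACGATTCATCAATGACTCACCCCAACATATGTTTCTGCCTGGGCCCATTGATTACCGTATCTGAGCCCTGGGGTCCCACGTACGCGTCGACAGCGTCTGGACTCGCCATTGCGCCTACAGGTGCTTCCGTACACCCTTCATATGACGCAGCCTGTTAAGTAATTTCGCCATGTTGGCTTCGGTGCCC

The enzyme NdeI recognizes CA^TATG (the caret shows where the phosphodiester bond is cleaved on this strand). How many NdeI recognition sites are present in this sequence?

CATATG occurs starting at positions 34, 147.
NdeI cuts at 2 sites.

2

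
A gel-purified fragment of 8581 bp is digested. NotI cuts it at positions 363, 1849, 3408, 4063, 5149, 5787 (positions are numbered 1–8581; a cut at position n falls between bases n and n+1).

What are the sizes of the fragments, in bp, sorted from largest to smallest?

Linear molecule, 6 cuts → 7 fragments:
  363 − 0 = 363 bp
  1849 − 363 = 1486 bp
  3408 − 1849 = 1559 bp
  4063 − 3408 = 655 bp
  5149 − 4063 = 1086 bp
  5787 − 5149 = 638 bp
  8581 − 5787 = 2794 bp
Sorted largest to smallest: 2794, 1559, 1486, 1086, 655, 638, 363 bp.

2794, 1559, 1486, 1086, 655, 638, 363 bp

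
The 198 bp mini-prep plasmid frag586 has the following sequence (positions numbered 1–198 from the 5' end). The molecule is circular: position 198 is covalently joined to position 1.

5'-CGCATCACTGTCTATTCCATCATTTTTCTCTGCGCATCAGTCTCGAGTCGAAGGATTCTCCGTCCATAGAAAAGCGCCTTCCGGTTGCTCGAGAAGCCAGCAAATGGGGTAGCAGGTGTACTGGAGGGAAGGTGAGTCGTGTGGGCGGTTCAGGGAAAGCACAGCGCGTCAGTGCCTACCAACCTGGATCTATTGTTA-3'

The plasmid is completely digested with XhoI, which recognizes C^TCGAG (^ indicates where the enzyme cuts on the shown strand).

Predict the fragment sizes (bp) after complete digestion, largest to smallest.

152, 46 bp

XhoI sites (CTCGAG) start at positions 42, 88.
XhoI cuts after the first base of each site, so after positions 42, 88.
Circular molecule, 2 cuts → 2 fragments:
  43–88 → 46 bp
  89–198 then 1–42 → 110 + 42 = 152 bp
Sorted largest to smallest: 152, 46 bp.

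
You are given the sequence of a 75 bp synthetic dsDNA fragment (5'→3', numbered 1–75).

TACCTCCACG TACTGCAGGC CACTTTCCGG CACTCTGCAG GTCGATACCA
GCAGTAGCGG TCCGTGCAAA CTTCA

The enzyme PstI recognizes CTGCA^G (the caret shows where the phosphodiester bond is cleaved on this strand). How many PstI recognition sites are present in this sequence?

2

CTGCAG occurs starting at positions 13, 35.
PstI cuts at 2 sites.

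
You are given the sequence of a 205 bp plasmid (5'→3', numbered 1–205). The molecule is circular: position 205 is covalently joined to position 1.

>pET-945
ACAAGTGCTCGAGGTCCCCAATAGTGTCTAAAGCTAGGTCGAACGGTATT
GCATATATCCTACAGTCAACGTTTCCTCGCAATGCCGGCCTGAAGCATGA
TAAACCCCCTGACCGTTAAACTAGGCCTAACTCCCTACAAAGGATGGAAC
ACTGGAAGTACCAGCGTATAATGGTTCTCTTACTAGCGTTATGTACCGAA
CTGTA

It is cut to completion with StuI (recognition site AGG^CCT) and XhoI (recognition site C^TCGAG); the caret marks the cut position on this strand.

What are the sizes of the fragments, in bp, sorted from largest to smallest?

117, 88 bp

The StuI site (AGGCCT) starts at position 123.
StuI cuts after base 3 of each site, so after position 125.
The XhoI site (CTCGAG) starts at position 8.
XhoI cuts after the first base of each site, so after position 8.
Combined cut positions: 8, 125.
Circular molecule, 2 cuts → 2 fragments:
  9–125 → 117 bp
  126–205 then 1–8 → 80 + 8 = 88 bp
Sorted largest to smallest: 117, 88 bp.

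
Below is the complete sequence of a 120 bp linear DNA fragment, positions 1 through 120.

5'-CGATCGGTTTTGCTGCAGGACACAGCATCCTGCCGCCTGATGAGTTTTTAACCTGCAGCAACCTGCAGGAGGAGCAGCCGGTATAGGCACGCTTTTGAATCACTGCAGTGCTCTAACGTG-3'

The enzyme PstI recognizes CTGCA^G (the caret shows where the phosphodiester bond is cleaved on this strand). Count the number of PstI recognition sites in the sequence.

CTGCAG occurs starting at positions 13, 53, 63, 103.
PstI cuts at 4 sites.

4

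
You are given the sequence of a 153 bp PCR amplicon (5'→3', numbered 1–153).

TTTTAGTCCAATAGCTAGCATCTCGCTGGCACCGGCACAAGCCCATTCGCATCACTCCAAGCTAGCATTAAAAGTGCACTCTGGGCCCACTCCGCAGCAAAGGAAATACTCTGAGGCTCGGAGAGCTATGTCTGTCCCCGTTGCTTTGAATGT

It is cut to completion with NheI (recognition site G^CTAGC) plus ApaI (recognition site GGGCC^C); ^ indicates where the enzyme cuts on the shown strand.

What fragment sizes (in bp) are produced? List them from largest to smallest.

NheI sites (GCTAGC) start at positions 14, 61.
NheI cuts after the first base of each site, so after positions 14, 61.
The ApaI site (GGGCCC) starts at position 83.
ApaI cuts after base 5 of each site (before the last base), so after position 87.
Combined cut positions: 14, 61, 87.
Linear molecule, 3 cuts → 4 fragments:
  1–14 → 14 bp
  15–61 → 47 bp
  62–87 → 26 bp
  88–153 → 66 bp
Sorted largest to smallest: 66, 47, 26, 14 bp.

66, 47, 26, 14 bp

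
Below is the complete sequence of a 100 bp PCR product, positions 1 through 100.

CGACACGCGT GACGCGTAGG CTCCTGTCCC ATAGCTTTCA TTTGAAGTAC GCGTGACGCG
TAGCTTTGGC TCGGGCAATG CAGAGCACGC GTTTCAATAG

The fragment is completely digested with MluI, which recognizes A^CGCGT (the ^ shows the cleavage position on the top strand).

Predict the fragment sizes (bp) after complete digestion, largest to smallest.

MluI sites (ACGCGT) start at positions 5, 12, 49, 56, 87.
MluI cuts after the first base of each site, so after positions 5, 12, 49, 56, 87.
Linear molecule, 5 cuts → 6 fragments:
  1–5 → 5 bp
  6–12 → 7 bp
  13–49 → 37 bp
  50–56 → 7 bp
  57–87 → 31 bp
  88–100 → 13 bp
Sorted largest to smallest: 37, 31, 13, 7, 7, 5 bp.

37, 31, 13, 7, 7, 5 bp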